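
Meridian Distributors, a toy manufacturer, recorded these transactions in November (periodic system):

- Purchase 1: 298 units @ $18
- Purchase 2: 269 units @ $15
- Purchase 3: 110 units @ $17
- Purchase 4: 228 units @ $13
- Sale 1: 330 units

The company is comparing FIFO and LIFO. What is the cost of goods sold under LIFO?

FIFO COGS: 298 @ $18 + 32 @ $15 = $5,844
LIFO COGS: 228 @ $13 + 102 @ $17 = $4,698

COGS = $4,698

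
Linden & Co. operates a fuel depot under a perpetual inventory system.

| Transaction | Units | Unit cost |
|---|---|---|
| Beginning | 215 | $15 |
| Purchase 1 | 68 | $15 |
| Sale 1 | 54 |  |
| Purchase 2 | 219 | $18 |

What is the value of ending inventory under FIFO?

Sale 1 (54) [FIFO — oldest first]: 54 @ $15 = $810
Ending inventory: 161 @ $15 + 68 @ $15 + 219 @ $18 = $7,377

Ending inventory = $7,377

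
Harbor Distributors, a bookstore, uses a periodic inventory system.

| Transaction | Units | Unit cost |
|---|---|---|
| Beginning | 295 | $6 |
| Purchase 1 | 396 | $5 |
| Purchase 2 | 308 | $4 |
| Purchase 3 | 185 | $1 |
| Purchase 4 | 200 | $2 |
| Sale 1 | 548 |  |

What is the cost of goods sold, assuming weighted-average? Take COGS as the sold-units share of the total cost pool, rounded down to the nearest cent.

Sale 1, sell 548: 548/1384 × $5,567.00 → $2,204.27
Ending inventory (cost pool remaining) = $3,362.73

COGS = $2,204.27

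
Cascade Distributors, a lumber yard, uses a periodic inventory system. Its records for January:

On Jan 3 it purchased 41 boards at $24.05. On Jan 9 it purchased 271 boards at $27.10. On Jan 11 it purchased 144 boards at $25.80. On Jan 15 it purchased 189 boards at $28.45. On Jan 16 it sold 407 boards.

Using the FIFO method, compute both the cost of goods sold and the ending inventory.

Jan 16, 407 sold [FIFO — oldest first]: 41 @ $24.05 + 271 @ $27.10 + 95 @ $25.80 = $10,781.15
Ending inventory: 49 @ $25.80 + 189 @ $28.45 = $6,641.25
Check: goods available $17,422.40 = COGS $10,781.15 + ending $6,641.25

COGS = $10,781.15; ending inventory = $6,641.25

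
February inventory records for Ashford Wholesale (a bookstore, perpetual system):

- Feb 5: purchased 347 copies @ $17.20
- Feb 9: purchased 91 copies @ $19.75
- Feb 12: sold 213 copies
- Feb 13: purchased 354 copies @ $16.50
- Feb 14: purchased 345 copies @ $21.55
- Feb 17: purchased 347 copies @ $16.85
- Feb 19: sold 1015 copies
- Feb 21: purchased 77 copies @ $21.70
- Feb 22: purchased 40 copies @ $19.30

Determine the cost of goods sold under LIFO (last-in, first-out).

Feb 12, 213 sold [LIFO — newest first]: 91 @ $19.75 + 122 @ $17.20 = $3,895.65
Feb 19, 1015 sold [LIFO — newest first]: 347 @ $16.85 + 345 @ $21.55 + 323 @ $16.50 = $18,611.20
Total COGS = $3,895.65 + $18,611.20 = $22,506.85
Ending inventory: 225 @ $17.20 + 31 @ $16.50 + 77 @ $21.70 + 40 @ $19.30 = $6,824.40

COGS = $22,506.85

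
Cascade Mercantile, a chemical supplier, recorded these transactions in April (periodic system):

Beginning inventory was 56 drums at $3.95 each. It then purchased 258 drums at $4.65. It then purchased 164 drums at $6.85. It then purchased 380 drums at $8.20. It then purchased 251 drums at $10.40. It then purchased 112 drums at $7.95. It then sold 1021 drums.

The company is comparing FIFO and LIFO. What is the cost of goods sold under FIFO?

COGS = $7,355.50

FIFO COGS: 56 @ $3.95 + 258 @ $4.65 + 164 @ $6.85 + 380 @ $8.20 + 163 @ $10.40 = $7,355.50
LIFO COGS: 112 @ $7.95 + 251 @ $10.40 + 380 @ $8.20 + 164 @ $6.85 + 114 @ $4.65 = $8,270.30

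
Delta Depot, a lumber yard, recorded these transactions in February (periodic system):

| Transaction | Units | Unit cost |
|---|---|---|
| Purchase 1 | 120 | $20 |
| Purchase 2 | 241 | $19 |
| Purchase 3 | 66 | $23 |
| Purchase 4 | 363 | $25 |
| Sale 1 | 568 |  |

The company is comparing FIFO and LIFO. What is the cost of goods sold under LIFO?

COGS = $13,234

FIFO COGS: 120 @ $20 + 241 @ $19 + 66 @ $23 + 141 @ $25 = $12,022
LIFO COGS: 363 @ $25 + 66 @ $23 + 139 @ $19 = $13,234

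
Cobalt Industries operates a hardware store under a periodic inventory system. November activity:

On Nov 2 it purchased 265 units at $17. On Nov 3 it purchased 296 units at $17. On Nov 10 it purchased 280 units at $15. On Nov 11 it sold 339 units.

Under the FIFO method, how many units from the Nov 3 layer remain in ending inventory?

Nov 11, 339 sold [FIFO — oldest first]: 265 @ $17 + 74 @ $17 = $5,763
Ending inventory: 222 @ $17 + 280 @ $15 = $7,974
Check: goods available $13,737 = COGS $5,763 + ending $7,974

222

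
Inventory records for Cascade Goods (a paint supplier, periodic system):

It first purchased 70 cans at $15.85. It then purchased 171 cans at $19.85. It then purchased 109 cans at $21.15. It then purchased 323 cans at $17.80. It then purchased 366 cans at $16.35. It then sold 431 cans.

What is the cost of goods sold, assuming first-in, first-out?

COGS = $8,251.00

Sale 1 (431) [FIFO — oldest first]: 70 @ $15.85 + 171 @ $19.85 + 109 @ $21.15 + 81 @ $17.80 = $8,251.00
Ending inventory: 242 @ $17.80 + 366 @ $16.35 = $10,291.70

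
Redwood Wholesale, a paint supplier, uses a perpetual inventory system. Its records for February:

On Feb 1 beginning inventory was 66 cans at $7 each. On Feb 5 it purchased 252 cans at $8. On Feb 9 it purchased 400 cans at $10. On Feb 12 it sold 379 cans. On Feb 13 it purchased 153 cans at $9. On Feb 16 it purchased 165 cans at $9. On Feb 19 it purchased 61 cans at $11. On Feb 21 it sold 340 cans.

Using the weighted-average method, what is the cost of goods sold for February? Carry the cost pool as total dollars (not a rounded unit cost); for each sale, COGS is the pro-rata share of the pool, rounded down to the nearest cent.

COGS = $6,540.79

After Feb 1: 66 on hand, pool $462.00 (≈ $7.0000 each)
After Feb 5: 318 on hand, pool $2,478.00 (≈ $7.7925 each)
After Feb 9: 718 on hand, pool $6,478.00 (≈ $9.0223 each)
Feb 12, sell 379: 379/718 × $6,478.00 → $3,419.44
After Feb 13: 492 on hand, pool $4,435.56 (≈ $9.0154 each)
After Feb 16: 657 on hand, pool $5,920.56 (≈ $9.0115 each)
After Feb 19: 718 on hand, pool $6,591.56 (≈ $9.1804 each)
Feb 21, sell 340: 340/718 × $6,591.56 → $3,121.35
Total COGS = $3,419.44 + $3,121.35 = $6,540.79
Ending inventory (cost pool remaining) = $3,470.21
Check: goods available $10,011.00 = COGS $6,540.79 + ending $3,470.21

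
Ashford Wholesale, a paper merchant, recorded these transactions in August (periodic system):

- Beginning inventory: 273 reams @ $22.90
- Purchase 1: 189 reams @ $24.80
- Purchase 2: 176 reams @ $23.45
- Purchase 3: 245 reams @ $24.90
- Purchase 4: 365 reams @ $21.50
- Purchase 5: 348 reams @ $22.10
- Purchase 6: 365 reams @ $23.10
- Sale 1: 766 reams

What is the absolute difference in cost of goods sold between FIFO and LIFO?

FIFO COGS: 273 @ $22.90 + 189 @ $24.80 + 176 @ $23.45 + 128 @ $24.90 = $18,253.30
LIFO COGS: 365 @ $23.10 + 348 @ $22.10 + 53 @ $21.50 = $17,261.80
Difference = |$18,253.30 − $17,261.80| = $991.50

$991.50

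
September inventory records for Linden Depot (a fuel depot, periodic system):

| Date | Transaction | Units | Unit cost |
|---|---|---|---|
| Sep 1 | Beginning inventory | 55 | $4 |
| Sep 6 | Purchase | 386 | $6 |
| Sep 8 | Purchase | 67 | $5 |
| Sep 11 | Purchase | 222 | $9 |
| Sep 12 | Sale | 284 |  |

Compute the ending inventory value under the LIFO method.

Ending inventory = $2,561

Sep 12, 284 sold [LIFO — newest first]: 222 @ $9 + 62 @ $5 = $2,308
Ending inventory: 55 @ $4 + 386 @ $6 + 5 @ $5 = $2,561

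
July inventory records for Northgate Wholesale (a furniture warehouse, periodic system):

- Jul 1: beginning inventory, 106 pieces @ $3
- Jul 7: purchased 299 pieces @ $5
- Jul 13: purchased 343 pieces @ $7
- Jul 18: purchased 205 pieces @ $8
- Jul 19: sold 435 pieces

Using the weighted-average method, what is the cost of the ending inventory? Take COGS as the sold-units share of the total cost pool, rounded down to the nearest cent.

Jul 19, sell 435: 435/953 × $5,854.00 → $2,672.07
Ending inventory (cost pool remaining) = $3,181.93

Ending inventory = $3,181.93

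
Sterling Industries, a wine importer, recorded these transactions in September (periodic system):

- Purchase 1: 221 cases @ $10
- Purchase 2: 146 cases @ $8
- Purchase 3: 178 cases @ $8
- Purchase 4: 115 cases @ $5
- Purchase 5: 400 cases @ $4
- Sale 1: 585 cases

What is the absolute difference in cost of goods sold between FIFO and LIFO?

$2,267

FIFO COGS: 221 @ $10 + 146 @ $8 + 178 @ $8 + 40 @ $5 = $5,002
LIFO COGS: 400 @ $4 + 115 @ $5 + 70 @ $8 = $2,735
Difference = |$5,002 − $2,735| = $2,267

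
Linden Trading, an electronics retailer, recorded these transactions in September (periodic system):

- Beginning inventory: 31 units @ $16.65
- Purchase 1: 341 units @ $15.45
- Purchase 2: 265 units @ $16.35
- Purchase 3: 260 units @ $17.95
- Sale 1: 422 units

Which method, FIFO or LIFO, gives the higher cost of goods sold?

FIFO COGS: 31 @ $16.65 + 341 @ $15.45 + 50 @ $16.35 = $6,602.10
LIFO COGS: 260 @ $17.95 + 162 @ $16.35 = $7,315.70

LIFO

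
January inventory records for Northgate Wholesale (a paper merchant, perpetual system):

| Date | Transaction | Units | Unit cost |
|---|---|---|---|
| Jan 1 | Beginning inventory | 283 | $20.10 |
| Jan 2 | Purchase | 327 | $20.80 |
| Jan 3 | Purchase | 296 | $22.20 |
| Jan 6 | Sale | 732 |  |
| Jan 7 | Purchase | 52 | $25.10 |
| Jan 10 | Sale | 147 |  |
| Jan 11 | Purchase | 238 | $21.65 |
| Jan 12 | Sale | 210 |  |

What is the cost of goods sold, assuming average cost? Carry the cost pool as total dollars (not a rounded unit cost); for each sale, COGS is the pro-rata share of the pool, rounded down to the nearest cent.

After Jan 1: 283 on hand, pool $5,688.30 (≈ $20.1000 each)
After Jan 2: 610 on hand, pool $12,489.90 (≈ $20.4752 each)
After Jan 3: 906 on hand, pool $19,061.10 (≈ $21.0387 each)
Jan 6, sell 732: 732/906 × $19,061.10 → $15,400.35
After Jan 7: 226 on hand, pool $4,965.95 (≈ $21.9732 each)
Jan 10, sell 147: 147/226 × $4,965.95 → $3,230.06
After Jan 11: 317 on hand, pool $6,888.59 (≈ $21.7306 each)
Jan 12, sell 210: 210/317 × $6,888.59 → $4,563.41
Total COGS = $15,400.35 + $3,230.06 + $4,563.41 = $23,193.82
Ending inventory (cost pool remaining) = $2,325.18

COGS = $23,193.82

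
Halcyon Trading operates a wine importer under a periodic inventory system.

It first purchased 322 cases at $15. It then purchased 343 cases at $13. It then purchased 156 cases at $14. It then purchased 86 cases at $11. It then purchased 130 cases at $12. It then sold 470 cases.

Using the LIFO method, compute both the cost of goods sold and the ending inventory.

Sale 1 (470) [LIFO — newest first]: 130 @ $12 + 86 @ $11 + 156 @ $14 + 98 @ $13 = $5,964
Ending inventory: 322 @ $15 + 245 @ $13 = $8,015

COGS = $5,964; ending inventory = $8,015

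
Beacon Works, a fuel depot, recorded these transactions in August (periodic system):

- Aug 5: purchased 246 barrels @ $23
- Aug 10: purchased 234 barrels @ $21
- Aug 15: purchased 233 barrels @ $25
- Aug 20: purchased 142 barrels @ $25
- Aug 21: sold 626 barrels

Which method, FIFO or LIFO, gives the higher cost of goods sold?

FIFO COGS: 246 @ $23 + 234 @ $21 + 146 @ $25 = $14,222
LIFO COGS: 142 @ $25 + 233 @ $25 + 234 @ $21 + 17 @ $23 = $14,680

LIFO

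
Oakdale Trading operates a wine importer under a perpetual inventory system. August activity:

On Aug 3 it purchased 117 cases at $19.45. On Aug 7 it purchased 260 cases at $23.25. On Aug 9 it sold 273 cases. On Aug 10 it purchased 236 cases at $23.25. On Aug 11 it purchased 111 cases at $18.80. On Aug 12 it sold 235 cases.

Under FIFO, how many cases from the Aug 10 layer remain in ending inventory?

Aug 9, 273 sold [FIFO — oldest first]: 117 @ $19.45 + 156 @ $23.25 = $5,902.65
Aug 12, 235 sold [FIFO — oldest first]: 104 @ $23.25 + 131 @ $23.25 = $5,463.75
Total COGS = $5,902.65 + $5,463.75 = $11,366.40
Ending inventory: 105 @ $23.25 + 111 @ $18.80 = $4,528.05

105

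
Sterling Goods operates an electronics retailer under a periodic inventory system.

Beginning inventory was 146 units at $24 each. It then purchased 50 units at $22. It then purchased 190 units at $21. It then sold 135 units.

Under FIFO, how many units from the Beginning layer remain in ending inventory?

11

Sale 1 (135) [FIFO — oldest first]: 135 @ $24 = $3,240
Ending inventory: 11 @ $24 + 50 @ $22 + 190 @ $21 = $5,354
Check: goods available $8,594 = COGS $3,240 + ending $5,354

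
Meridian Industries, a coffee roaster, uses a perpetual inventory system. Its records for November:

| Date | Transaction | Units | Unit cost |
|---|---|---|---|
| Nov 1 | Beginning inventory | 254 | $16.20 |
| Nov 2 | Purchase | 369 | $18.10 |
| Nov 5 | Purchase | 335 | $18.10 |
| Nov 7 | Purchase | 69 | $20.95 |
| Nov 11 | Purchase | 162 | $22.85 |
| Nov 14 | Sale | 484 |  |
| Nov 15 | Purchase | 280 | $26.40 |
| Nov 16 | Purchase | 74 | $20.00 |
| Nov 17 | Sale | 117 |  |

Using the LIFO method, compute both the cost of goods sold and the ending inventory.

COGS = $12,341.75; ending inventory = $18,534.70

Nov 14, 484 sold [LIFO — newest first]: 162 @ $22.85 + 69 @ $20.95 + 253 @ $18.10 = $9,726.55
Nov 17, 117 sold [LIFO — newest first]: 74 @ $20.00 + 43 @ $26.40 = $2,615.20
Total COGS = $9,726.55 + $2,615.20 = $12,341.75
Ending inventory: 254 @ $16.20 + 369 @ $18.10 + 82 @ $18.10 + 237 @ $26.40 = $18,534.70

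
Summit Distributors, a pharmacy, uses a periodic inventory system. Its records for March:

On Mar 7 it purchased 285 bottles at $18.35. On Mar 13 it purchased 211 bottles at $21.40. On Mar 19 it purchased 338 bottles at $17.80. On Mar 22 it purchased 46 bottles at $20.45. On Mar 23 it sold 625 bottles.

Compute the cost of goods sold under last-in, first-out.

Mar 23, 625 sold [LIFO — newest first]: 46 @ $20.45 + 338 @ $17.80 + 211 @ $21.40 + 30 @ $18.35 = $12,023.00
Ending inventory: 255 @ $18.35 = $4,679.25

COGS = $12,023.00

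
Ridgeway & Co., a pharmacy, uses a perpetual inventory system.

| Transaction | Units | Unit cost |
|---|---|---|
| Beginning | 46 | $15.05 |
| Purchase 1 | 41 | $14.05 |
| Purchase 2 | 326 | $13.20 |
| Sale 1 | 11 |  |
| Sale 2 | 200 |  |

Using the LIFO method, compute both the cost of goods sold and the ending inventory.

Sale 1 (11) [LIFO — newest first]: 11 @ $13.20 = $145.20
Sale 2 (200) [LIFO — newest first]: 200 @ $13.20 = $2,640.00
Total COGS = $145.20 + $2,640.00 = $2,785.20
Ending inventory: 46 @ $15.05 + 41 @ $14.05 + 115 @ $13.20 = $2,786.35
Check: goods available $5,571.55 = COGS $2,785.20 + ending $2,786.35

COGS = $2,785.20; ending inventory = $2,786.35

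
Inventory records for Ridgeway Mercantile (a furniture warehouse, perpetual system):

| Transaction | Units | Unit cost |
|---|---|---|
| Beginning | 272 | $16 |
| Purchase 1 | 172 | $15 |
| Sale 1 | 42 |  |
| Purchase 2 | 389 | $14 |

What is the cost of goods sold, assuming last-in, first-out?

Sale 1 (42) [LIFO — newest first]: 42 @ $15 = $630
Ending inventory: 272 @ $16 + 130 @ $15 + 389 @ $14 = $11,748
Check: goods available $12,378 = COGS $630 + ending $11,748

COGS = $630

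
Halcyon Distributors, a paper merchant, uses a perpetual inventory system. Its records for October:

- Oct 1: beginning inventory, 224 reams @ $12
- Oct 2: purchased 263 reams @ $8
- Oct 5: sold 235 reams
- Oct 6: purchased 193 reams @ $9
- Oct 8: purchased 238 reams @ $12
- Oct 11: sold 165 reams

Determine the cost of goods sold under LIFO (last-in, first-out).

COGS = $3,860

Oct 5, 235 sold [LIFO — newest first]: 235 @ $8 = $1,880
Oct 11, 165 sold [LIFO — newest first]: 165 @ $12 = $1,980
Total COGS = $1,880 + $1,980 = $3,860
Ending inventory: 224 @ $12 + 28 @ $8 + 193 @ $9 + 73 @ $12 = $5,525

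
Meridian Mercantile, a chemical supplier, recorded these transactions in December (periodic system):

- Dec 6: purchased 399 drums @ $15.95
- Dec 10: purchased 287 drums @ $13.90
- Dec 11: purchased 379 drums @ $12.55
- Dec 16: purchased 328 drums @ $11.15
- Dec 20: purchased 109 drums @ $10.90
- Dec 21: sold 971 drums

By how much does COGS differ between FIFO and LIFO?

$2,173.85

FIFO COGS: 399 @ $15.95 + 287 @ $13.90 + 285 @ $12.55 = $13,930.10
LIFO COGS: 109 @ $10.90 + 328 @ $11.15 + 379 @ $12.55 + 155 @ $13.90 = $11,756.25
Difference = |$13,930.10 − $11,756.25| = $2,173.85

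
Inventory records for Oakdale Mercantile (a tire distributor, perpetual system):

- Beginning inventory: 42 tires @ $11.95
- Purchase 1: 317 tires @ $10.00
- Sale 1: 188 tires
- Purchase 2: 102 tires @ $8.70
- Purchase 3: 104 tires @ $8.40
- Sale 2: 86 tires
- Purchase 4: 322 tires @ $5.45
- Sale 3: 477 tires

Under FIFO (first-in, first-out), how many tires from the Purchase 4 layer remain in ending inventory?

136

Sale 1 (188) [FIFO — oldest first]: 42 @ $11.95 + 146 @ $10.00 = $1,961.90
Sale 2 (86) [FIFO — oldest first]: 86 @ $10.00 = $860.00
Sale 3 (477) [FIFO — oldest first]: 85 @ $10.00 + 102 @ $8.70 + 104 @ $8.40 + 186 @ $5.45 = $3,624.70
Total COGS = $1,961.90 + $860.00 + $3,624.70 = $6,446.60
Ending inventory: 136 @ $5.45 = $741.20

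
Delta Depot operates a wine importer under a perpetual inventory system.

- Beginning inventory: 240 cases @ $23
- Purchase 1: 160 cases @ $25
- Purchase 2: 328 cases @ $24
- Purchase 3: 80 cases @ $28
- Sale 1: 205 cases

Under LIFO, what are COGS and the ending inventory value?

Sale 1 (205) [LIFO — newest first]: 80 @ $28 + 125 @ $24 = $5,240
Ending inventory: 240 @ $23 + 160 @ $25 + 203 @ $24 = $14,392

COGS = $5,240; ending inventory = $14,392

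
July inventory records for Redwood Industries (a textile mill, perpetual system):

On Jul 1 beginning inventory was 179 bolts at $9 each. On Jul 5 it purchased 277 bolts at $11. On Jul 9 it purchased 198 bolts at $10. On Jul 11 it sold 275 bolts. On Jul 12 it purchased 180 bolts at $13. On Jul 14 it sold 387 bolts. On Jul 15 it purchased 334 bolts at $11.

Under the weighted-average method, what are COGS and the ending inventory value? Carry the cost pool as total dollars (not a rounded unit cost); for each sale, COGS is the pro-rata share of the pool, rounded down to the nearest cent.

After Jul 1: 179 on hand, pool $1,611.00 (≈ $9.0000 each)
After Jul 5: 456 on hand, pool $4,658.00 (≈ $10.2149 each)
After Jul 9: 654 on hand, pool $6,638.00 (≈ $10.1498 each)
Jul 11, sell 275: 275/654 × $6,638.00 → $2,791.20
After Jul 12: 559 on hand, pool $6,186.80 (≈ $11.0676 each)
Jul 14, sell 387: 387/559 × $6,186.80 → $4,283.16
After Jul 15: 506 on hand, pool $5,577.64 (≈ $11.0230 each)
Total COGS = $2,791.20 + $4,283.16 = $7,074.36
Ending inventory (cost pool remaining) = $5,577.64

COGS = $7,074.36; ending inventory = $5,577.64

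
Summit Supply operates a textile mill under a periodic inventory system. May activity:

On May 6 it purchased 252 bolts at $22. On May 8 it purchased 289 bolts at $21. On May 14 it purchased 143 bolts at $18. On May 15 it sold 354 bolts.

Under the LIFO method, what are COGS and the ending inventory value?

May 15, 354 sold [LIFO — newest first]: 143 @ $18 + 211 @ $21 = $7,005
Ending inventory: 252 @ $22 + 78 @ $21 = $7,182
Check: goods available $14,187 = COGS $7,005 + ending $7,182

COGS = $7,005; ending inventory = $7,182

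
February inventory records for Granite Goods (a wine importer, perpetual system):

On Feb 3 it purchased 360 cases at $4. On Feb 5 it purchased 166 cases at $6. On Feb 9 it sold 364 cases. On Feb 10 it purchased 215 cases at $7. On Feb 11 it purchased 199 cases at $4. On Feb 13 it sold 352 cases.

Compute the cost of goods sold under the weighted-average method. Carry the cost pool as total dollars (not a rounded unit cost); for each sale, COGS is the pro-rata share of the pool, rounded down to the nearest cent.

After Feb 3: 360 on hand, pool $1,440.00 (≈ $4.0000 each)
After Feb 5: 526 on hand, pool $2,436.00 (≈ $4.6312 each)
Feb 9, sell 364: 364/526 × $2,436.00 → $1,685.74
After Feb 10: 377 on hand, pool $2,255.26 (≈ $5.9821 each)
After Feb 11: 576 on hand, pool $3,051.26 (≈ $5.2973 each)
Feb 13, sell 352: 352/576 × $3,051.26 → $1,864.65
Total COGS = $1,685.74 + $1,864.65 = $3,550.39
Ending inventory (cost pool remaining) = $1,186.61

COGS = $3,550.39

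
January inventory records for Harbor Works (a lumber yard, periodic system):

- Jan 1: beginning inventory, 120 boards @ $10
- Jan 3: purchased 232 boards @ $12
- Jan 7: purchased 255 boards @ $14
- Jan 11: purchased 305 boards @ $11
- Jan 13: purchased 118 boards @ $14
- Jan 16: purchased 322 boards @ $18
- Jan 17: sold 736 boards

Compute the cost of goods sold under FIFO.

Jan 17, 736 sold [FIFO — oldest first]: 120 @ $10 + 232 @ $12 + 255 @ $14 + 129 @ $11 = $8,973
Ending inventory: 176 @ $11 + 118 @ $14 + 322 @ $18 = $9,384
Check: goods available $18,357 = COGS $8,973 + ending $9,384

COGS = $8,973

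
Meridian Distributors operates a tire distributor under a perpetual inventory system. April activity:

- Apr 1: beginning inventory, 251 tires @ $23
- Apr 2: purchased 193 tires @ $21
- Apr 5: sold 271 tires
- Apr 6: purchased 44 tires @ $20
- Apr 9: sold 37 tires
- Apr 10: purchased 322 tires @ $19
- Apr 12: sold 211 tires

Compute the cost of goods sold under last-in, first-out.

COGS = $10,596

Apr 5, 271 sold [LIFO — newest first]: 193 @ $21 + 78 @ $23 = $5,847
Apr 9, 37 sold [LIFO — newest first]: 37 @ $20 = $740
Apr 12, 211 sold [LIFO — newest first]: 211 @ $19 = $4,009
Total COGS = $5,847 + $740 + $4,009 = $10,596
Ending inventory: 173 @ $23 + 7 @ $20 + 111 @ $19 = $6,228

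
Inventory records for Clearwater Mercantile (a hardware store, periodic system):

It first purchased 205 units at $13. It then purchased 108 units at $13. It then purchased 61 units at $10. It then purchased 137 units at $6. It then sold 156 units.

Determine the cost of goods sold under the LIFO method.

Sale 1 (156) [LIFO — newest first]: 137 @ $6 + 19 @ $10 = $1,012
Ending inventory: 205 @ $13 + 108 @ $13 + 42 @ $10 = $4,489
Check: goods available $5,501 = COGS $1,012 + ending $4,489

COGS = $1,012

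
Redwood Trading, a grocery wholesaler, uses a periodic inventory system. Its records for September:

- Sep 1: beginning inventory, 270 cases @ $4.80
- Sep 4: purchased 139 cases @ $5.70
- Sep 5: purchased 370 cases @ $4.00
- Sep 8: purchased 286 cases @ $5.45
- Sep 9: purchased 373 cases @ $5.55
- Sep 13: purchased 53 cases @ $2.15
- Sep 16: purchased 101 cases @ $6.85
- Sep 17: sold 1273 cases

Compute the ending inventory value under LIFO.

Ending inventory = $1,575.30

Sep 17, 1273 sold [LIFO — newest first]: 101 @ $6.85 + 53 @ $2.15 + 373 @ $5.55 + 286 @ $5.45 + 370 @ $4.00 + 90 @ $5.70 = $6,427.65
Ending inventory: 270 @ $4.80 + 49 @ $5.70 = $1,575.30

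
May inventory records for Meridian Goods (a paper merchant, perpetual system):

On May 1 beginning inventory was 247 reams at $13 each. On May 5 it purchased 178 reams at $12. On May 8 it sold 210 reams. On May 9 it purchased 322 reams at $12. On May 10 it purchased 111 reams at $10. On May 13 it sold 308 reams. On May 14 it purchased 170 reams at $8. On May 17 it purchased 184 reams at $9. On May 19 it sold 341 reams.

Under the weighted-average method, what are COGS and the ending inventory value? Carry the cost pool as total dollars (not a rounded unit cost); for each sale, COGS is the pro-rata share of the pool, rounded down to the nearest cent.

COGS = $9,753.54; ending inventory = $3,583.46

After May 1: 247 on hand, pool $3,211.00 (≈ $13.0000 each)
After May 5: 425 on hand, pool $5,347.00 (≈ $12.5812 each)
May 8, sell 210: 210/425 × $5,347.00 → $2,642.04
After May 9: 537 on hand, pool $6,568.96 (≈ $12.2327 each)
After May 10: 648 on hand, pool $7,678.96 (≈ $11.8502 each)
May 13, sell 308: 308/648 × $7,678.96 → $3,649.87
After May 14: 510 on hand, pool $5,389.09 (≈ $10.5668 each)
After May 17: 694 on hand, pool $7,045.09 (≈ $10.1514 each)
May 19, sell 341: 341/694 × $7,045.09 → $3,461.63
Total COGS = $2,642.04 + $3,649.87 + $3,461.63 = $9,753.54
Ending inventory (cost pool remaining) = $3,583.46
Check: goods available $13,337.00 = COGS $9,753.54 + ending $3,583.46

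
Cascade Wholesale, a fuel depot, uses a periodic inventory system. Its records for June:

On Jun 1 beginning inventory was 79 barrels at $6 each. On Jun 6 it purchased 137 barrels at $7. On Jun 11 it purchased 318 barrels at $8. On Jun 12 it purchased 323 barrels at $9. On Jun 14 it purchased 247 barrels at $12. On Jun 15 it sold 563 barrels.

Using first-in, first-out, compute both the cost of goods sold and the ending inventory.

COGS = $4,238; ending inventory = $5,610

Jun 15, 563 sold [FIFO — oldest first]: 79 @ $6 + 137 @ $7 + 318 @ $8 + 29 @ $9 = $4,238
Ending inventory: 294 @ $9 + 247 @ $12 = $5,610
Check: goods available $9,848 = COGS $4,238 + ending $5,610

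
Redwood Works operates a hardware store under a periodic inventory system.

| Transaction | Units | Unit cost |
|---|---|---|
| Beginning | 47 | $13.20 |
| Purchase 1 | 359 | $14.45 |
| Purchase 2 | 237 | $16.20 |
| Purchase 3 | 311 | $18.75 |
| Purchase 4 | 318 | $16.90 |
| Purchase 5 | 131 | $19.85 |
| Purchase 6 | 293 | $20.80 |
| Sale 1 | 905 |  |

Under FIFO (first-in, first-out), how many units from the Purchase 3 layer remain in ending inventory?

49

Sale 1 (905) [FIFO — oldest first]: 47 @ $13.20 + 359 @ $14.45 + 237 @ $16.20 + 262 @ $18.75 = $14,559.85
Ending inventory: 49 @ $18.75 + 318 @ $16.90 + 131 @ $19.85 + 293 @ $20.80 = $14,987.70
Check: goods available $29,547.55 = COGS $14,559.85 + ending $14,987.70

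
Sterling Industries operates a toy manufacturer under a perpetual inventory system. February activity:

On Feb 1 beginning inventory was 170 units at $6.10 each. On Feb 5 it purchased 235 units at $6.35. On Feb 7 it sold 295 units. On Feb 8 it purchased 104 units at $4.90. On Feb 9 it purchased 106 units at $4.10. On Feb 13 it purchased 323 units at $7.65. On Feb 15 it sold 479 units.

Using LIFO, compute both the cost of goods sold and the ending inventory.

Feb 7, 295 sold [LIFO — newest first]: 235 @ $6.35 + 60 @ $6.10 = $1,858.25
Feb 15, 479 sold [LIFO — newest first]: 323 @ $7.65 + 106 @ $4.10 + 50 @ $4.90 = $3,150.55
Total COGS = $1,858.25 + $3,150.55 = $5,008.80
Ending inventory: 110 @ $6.10 + 54 @ $4.90 = $935.60

COGS = $5,008.80; ending inventory = $935.60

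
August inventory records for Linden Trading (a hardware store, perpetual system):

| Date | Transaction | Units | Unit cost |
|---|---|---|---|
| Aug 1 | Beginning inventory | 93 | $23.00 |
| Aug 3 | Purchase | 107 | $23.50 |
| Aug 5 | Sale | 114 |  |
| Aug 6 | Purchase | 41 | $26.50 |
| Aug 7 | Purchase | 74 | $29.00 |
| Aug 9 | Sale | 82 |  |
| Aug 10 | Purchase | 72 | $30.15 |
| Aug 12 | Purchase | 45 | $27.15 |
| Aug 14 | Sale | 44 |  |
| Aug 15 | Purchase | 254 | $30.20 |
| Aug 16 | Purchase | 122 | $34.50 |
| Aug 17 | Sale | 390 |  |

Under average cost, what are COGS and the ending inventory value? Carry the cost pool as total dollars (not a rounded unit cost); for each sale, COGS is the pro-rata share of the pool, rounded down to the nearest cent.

After Aug 1: 93 on hand, pool $2,139.00 (≈ $23.0000 each)
After Aug 3: 200 on hand, pool $4,653.50 (≈ $23.2675 each)
Aug 5, sell 114: 114/200 × $4,653.50 → $2,652.49
After Aug 6: 127 on hand, pool $3,087.51 (≈ $24.3111 each)
After Aug 7: 201 on hand, pool $5,233.51 (≈ $26.0374 each)
Aug 9, sell 82: 82/201 × $5,233.51 → $2,135.06
After Aug 10: 191 on hand, pool $5,269.25 (≈ $27.5877 each)
After Aug 12: 236 on hand, pool $6,491.00 (≈ $27.5042 each)
Aug 14, sell 44: 44/236 × $6,491.00 → $1,210.18
After Aug 15: 446 on hand, pool $12,951.62 (≈ $29.0395 each)
After Aug 16: 568 on hand, pool $17,160.62 (≈ $30.2124 each)
Aug 17, sell 390: 390/568 × $17,160.62 → $11,782.82
Total COGS = $2,652.49 + $2,135.06 + $1,210.18 + $11,782.82 = $17,780.55
Ending inventory (cost pool remaining) = $5,377.80
Check: goods available $23,158.35 = COGS $17,780.55 + ending $5,377.80

COGS = $17,780.55; ending inventory = $5,377.80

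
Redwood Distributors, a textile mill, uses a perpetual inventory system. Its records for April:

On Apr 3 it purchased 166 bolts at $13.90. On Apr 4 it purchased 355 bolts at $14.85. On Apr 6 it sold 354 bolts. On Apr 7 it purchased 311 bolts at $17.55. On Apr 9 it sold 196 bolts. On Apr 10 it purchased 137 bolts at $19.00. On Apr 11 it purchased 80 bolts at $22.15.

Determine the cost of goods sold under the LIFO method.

COGS = $8,696.70

Apr 6, 354 sold [LIFO — newest first]: 354 @ $14.85 = $5,256.90
Apr 9, 196 sold [LIFO — newest first]: 196 @ $17.55 = $3,439.80
Total COGS = $5,256.90 + $3,439.80 = $8,696.70
Ending inventory: 166 @ $13.90 + 1 @ $14.85 + 115 @ $17.55 + 137 @ $19.00 + 80 @ $22.15 = $8,715.50
Check: goods available $17,412.20 = COGS $8,696.70 + ending $8,715.50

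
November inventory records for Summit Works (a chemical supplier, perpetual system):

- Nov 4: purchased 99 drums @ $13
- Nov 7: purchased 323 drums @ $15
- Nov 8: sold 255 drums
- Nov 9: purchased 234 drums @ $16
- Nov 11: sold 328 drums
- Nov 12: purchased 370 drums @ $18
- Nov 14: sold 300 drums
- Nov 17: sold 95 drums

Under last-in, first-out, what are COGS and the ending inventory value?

COGS = $15,912; ending inventory = $624

Nov 8, 255 sold [LIFO — newest first]: 255 @ $15 = $3,825
Nov 11, 328 sold [LIFO — newest first]: 234 @ $16 + 68 @ $15 + 26 @ $13 = $5,102
Nov 14, 300 sold [LIFO — newest first]: 300 @ $18 = $5,400
Nov 17, 95 sold [LIFO — newest first]: 70 @ $18 + 25 @ $13 = $1,585
Total COGS = $3,825 + $5,102 + $5,400 + $1,585 = $15,912
Ending inventory: 48 @ $13 = $624
Check: goods available $16,536 = COGS $15,912 + ending $624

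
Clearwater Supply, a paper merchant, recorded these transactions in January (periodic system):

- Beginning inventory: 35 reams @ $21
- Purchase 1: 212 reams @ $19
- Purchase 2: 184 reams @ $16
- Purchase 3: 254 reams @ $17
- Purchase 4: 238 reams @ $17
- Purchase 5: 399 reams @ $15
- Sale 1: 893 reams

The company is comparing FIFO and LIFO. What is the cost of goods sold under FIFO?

COGS = $15,561

FIFO COGS: 35 @ $21 + 212 @ $19 + 184 @ $16 + 254 @ $17 + 208 @ $17 = $15,561
LIFO COGS: 399 @ $15 + 238 @ $17 + 254 @ $17 + 2 @ $16 = $14,381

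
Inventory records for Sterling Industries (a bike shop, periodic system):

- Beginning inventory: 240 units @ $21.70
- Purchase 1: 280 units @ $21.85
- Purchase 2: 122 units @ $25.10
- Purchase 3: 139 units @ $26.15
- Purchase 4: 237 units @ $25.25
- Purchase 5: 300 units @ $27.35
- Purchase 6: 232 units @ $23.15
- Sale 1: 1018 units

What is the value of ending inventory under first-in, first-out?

Ending inventory = $13,575.80

Sale 1 (1018) [FIFO — oldest first]: 240 @ $21.70 + 280 @ $21.85 + 122 @ $25.10 + 139 @ $26.15 + 237 @ $25.25 = $24,007.30
Ending inventory: 300 @ $27.35 + 232 @ $23.15 = $13,575.80
Check: goods available $37,583.10 = COGS $24,007.30 + ending $13,575.80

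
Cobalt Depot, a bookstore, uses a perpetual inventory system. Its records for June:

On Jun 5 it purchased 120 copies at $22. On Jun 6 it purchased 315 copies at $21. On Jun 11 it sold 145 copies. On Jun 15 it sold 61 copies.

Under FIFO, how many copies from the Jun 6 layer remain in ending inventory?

Jun 11, 145 sold [FIFO — oldest first]: 120 @ $22 + 25 @ $21 = $3,165
Jun 15, 61 sold [FIFO — oldest first]: 61 @ $21 = $1,281
Total COGS = $3,165 + $1,281 = $4,446
Ending inventory: 229 @ $21 = $4,809
Check: goods available $9,255 = COGS $4,446 + ending $4,809

229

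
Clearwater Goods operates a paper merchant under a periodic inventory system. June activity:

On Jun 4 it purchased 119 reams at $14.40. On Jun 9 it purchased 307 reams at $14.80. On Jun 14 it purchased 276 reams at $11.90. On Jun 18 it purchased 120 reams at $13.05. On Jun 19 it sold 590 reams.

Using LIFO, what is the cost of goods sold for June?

COGS = $7,721.60

Jun 19, 590 sold [LIFO — newest first]: 120 @ $13.05 + 276 @ $11.90 + 194 @ $14.80 = $7,721.60
Ending inventory: 119 @ $14.40 + 113 @ $14.80 = $3,386.00
Check: goods available $11,107.60 = COGS $7,721.60 + ending $3,386.00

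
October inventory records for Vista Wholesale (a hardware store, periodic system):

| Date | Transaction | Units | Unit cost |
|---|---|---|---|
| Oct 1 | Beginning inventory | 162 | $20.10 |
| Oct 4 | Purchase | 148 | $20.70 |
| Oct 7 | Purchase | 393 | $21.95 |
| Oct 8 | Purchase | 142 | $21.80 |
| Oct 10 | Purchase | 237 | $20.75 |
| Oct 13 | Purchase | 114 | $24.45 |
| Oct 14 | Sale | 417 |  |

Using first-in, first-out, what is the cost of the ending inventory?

Ending inventory = $17,078.35

Oct 14, 417 sold [FIFO — oldest first]: 162 @ $20.10 + 148 @ $20.70 + 107 @ $21.95 = $8,668.45
Ending inventory: 286 @ $21.95 + 142 @ $21.80 + 237 @ $20.75 + 114 @ $24.45 = $17,078.35
Check: goods available $25,746.80 = COGS $8,668.45 + ending $17,078.35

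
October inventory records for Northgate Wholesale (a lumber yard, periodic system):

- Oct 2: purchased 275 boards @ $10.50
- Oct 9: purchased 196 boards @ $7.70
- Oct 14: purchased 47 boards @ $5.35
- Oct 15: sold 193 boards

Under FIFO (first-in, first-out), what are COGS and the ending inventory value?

COGS = $2,026.50; ending inventory = $2,621.65

Oct 15, 193 sold [FIFO — oldest first]: 193 @ $10.50 = $2,026.50
Ending inventory: 82 @ $10.50 + 196 @ $7.70 + 47 @ $5.35 = $2,621.65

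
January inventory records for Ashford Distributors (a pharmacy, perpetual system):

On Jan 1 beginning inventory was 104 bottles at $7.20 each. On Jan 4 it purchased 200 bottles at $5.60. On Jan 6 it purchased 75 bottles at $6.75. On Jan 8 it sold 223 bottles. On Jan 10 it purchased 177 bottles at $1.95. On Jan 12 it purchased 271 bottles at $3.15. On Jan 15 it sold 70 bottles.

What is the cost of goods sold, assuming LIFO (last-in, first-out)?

COGS = $1,555.55

Jan 8, 223 sold [LIFO — newest first]: 75 @ $6.75 + 148 @ $5.60 = $1,335.05
Jan 15, 70 sold [LIFO — newest first]: 70 @ $3.15 = $220.50
Total COGS = $1,335.05 + $220.50 = $1,555.55
Ending inventory: 104 @ $7.20 + 52 @ $5.60 + 177 @ $1.95 + 201 @ $3.15 = $2,018.30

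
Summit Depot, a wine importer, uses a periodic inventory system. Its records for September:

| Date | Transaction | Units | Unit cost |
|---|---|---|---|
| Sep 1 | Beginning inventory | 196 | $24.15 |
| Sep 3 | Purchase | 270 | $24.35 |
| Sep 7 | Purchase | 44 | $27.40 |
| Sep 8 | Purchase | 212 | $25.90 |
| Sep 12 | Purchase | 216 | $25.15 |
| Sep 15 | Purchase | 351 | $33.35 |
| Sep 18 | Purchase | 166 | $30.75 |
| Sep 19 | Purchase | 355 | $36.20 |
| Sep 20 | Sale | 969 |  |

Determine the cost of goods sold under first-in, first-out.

Sep 20, 969 sold [FIFO — oldest first]: 196 @ $24.15 + 270 @ $24.35 + 44 @ $27.40 + 212 @ $25.90 + 216 @ $25.15 + 31 @ $33.35 = $24,470.55
Ending inventory: 320 @ $33.35 + 166 @ $30.75 + 355 @ $36.20 = $28,627.50
Check: goods available $53,098.05 = COGS $24,470.55 + ending $28,627.50

COGS = $24,470.55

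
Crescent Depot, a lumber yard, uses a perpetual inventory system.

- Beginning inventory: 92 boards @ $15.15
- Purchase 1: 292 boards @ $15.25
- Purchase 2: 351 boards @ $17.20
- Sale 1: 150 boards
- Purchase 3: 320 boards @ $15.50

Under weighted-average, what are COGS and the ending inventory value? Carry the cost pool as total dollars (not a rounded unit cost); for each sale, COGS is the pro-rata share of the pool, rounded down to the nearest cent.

COGS = $2,425.30; ending inventory = $14,418.70

After Beginning: 92 on hand, pool $1,393.80 (≈ $15.1500 each)
After Purchase 1: 384 on hand, pool $5,846.80 (≈ $15.2260 each)
After Purchase 2: 735 on hand, pool $11,884.00 (≈ $16.1687 each)
Sale 1, sell 150: 150/735 × $11,884.00 → $2,425.30
After Purchase 3: 905 on hand, pool $14,418.70 (≈ $15.9323 each)
Ending inventory (cost pool remaining) = $14,418.70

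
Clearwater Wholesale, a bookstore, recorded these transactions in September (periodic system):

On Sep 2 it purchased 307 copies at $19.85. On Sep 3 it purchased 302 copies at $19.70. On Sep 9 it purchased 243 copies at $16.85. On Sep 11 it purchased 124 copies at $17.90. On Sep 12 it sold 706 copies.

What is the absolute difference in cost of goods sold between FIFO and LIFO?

FIFO COGS: 307 @ $19.85 + 302 @ $19.70 + 97 @ $16.85 = $13,677.80
LIFO COGS: 124 @ $17.90 + 243 @ $16.85 + 302 @ $19.70 + 37 @ $19.85 = $12,998.00
Difference = |$13,677.80 − $12,998.00| = $679.80

$679.80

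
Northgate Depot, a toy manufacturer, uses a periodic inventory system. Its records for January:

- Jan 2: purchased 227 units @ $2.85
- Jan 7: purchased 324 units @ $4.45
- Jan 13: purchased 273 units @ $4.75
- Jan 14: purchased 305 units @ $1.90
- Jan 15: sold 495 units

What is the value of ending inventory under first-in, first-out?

Ending inventory = $2,125.45

Jan 15, 495 sold [FIFO — oldest first]: 227 @ $2.85 + 268 @ $4.45 = $1,839.55
Ending inventory: 56 @ $4.45 + 273 @ $4.75 + 305 @ $1.90 = $2,125.45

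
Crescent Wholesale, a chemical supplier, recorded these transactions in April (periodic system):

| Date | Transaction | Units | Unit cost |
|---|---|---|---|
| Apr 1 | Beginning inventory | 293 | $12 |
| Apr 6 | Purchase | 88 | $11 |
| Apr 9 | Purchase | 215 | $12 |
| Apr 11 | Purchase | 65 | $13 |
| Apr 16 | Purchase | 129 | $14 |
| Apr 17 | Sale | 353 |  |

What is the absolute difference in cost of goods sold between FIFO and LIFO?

FIFO COGS: 293 @ $12 + 60 @ $11 = $4,176
LIFO COGS: 129 @ $14 + 65 @ $13 + 159 @ $12 = $4,559
Difference = |$4,176 − $4,559| = $383

$383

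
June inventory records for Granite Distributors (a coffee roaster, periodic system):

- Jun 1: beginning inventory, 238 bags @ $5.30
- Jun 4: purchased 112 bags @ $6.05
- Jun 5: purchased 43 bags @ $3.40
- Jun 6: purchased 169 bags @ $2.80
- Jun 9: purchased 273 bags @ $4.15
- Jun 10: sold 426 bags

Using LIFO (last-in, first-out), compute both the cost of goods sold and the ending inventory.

Jun 10, 426 sold [LIFO — newest first]: 273 @ $4.15 + 153 @ $2.80 = $1,561.35
Ending inventory: 238 @ $5.30 + 112 @ $6.05 + 43 @ $3.40 + 16 @ $2.80 = $2,130.00

COGS = $1,561.35; ending inventory = $2,130.00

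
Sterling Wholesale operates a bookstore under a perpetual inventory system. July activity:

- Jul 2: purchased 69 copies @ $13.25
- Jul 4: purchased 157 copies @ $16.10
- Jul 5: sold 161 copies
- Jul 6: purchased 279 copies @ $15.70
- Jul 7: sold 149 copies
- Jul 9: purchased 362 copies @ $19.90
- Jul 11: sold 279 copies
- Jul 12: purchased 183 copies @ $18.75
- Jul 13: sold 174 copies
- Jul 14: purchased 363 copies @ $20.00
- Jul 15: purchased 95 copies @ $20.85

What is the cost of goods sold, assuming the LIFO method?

COGS = $13,734.60

Jul 5, 161 sold [LIFO — newest first]: 157 @ $16.10 + 4 @ $13.25 = $2,580.70
Jul 7, 149 sold [LIFO — newest first]: 149 @ $15.70 = $2,339.30
Jul 11, 279 sold [LIFO — newest first]: 279 @ $19.90 = $5,552.10
Jul 13, 174 sold [LIFO — newest first]: 174 @ $18.75 = $3,262.50
Total COGS = $2,580.70 + $2,339.30 + $5,552.10 + $3,262.50 = $13,734.60
Ending inventory: 65 @ $13.25 + 130 @ $15.70 + 83 @ $19.90 + 9 @ $18.75 + 363 @ $20.00 + 95 @ $20.85 = $13,963.45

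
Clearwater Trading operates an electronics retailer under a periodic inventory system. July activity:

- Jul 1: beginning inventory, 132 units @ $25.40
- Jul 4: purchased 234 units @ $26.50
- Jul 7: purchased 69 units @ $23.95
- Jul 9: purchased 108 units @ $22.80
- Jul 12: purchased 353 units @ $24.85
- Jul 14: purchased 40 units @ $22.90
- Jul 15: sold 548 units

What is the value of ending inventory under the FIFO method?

Jul 15, 548 sold [FIFO — oldest first]: 132 @ $25.40 + 234 @ $26.50 + 69 @ $23.95 + 108 @ $22.80 + 5 @ $24.85 = $13,793.00
Ending inventory: 348 @ $24.85 + 40 @ $22.90 = $9,563.80

Ending inventory = $9,563.80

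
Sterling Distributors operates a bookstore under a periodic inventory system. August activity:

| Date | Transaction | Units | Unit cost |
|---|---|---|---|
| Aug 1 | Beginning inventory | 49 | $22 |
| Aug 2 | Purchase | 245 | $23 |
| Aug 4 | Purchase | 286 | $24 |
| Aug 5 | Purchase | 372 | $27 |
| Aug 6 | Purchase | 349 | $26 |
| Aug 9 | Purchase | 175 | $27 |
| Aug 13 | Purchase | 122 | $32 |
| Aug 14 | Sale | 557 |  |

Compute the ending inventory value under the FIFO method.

Ending inventory = $28,299

Aug 14, 557 sold [FIFO — oldest first]: 49 @ $22 + 245 @ $23 + 263 @ $24 = $13,025
Ending inventory: 23 @ $24 + 372 @ $27 + 349 @ $26 + 175 @ $27 + 122 @ $32 = $28,299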